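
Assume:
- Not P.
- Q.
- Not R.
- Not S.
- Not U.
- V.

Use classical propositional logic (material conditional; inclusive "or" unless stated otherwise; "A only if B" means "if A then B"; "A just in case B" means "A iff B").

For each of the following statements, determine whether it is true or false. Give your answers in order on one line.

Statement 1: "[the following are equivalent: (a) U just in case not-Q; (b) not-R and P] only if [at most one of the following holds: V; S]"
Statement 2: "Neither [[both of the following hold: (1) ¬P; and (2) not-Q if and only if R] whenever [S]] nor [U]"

Statement 1 T; Statement 2 F

Statement 1: In symbols: ((U ↔ ¬Q) ↔ (¬R ∧ P)) → (V ↑ S)

¬Q = ¬T = F
U ↔ ¬Q = F ↔ F = T
¬R = ¬F = T
¬R ∧ P = T ∧ F = F
(U ↔ ¬Q) ↔ (¬R ∧ P) = T ↔ F = F
V ↑ S = T ↑ F = T
((U ↔ ¬Q) ↔ (¬R ∧ P)) → (V ↑ S) = F → T = T
Hence Statement 1 is true.

Statement 2: Formalization: (S → (¬P ∧ (¬Q ↔ R))) ↓ U

¬P = ¬F = T
¬Q = ¬T = F
¬Q ↔ R = F ↔ F = T
¬P ∧ (¬Q ↔ R) = T ∧ T = T
S → (¬P ∧ (¬Q ↔ R)) = F → T = T
(S → (¬P ∧ (¬Q ↔ R))) ↓ U = T ↓ F = F
Thus Statement 2 is false.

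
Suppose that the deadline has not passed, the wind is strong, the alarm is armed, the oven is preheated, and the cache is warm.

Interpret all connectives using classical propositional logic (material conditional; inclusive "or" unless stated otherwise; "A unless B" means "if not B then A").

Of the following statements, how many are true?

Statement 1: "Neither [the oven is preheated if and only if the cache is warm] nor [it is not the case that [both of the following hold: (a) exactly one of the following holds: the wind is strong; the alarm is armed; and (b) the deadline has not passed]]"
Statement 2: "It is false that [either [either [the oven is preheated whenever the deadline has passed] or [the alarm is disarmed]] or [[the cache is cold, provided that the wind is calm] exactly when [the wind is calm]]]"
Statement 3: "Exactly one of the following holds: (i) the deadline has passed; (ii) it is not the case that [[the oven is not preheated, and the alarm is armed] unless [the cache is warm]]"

0

Let S = "the oven is preheated" (T), U = "the cache is warm" (T), Q = "the wind is strong" (T), R = "the alarm is armed" (T), P = "the deadline has passed" (F).

Statement 1: Parsed as (S ↔ U) ↓ ¬((Q ⊕ R) ∧ ¬P)

S ↔ U = T ↔ T = T
Q ⊕ R = T ⊕ T = F
¬P = ¬F = T
(Q ⊕ R) ∧ ¬P = F ∧ T = F
¬((Q ⊕ R) ∧ ¬P) = ¬F = T
(S ↔ U) ↓ ¬((Q ⊕ R) ∧ ¬P) = T ↓ T = F
Thus Statement 1 is false.

Statement 2: In symbols: ¬(((P → S) ∨ ¬R) ∨ ((¬Q → ¬U) ↔ ¬Q))

P → S = F → T = T
¬R = ¬T = F
(P → S) ∨ ¬R = T ∨ F = T
¬Q = ¬T = F
¬U = ¬T = F
¬Q → ¬U = F → F = T
¬Q = ¬T = F
(¬Q → ¬U) ↔ ¬Q = T ↔ F = F
((P → S) ∨ ¬R) ∨ ((¬Q → ¬U) ↔ ¬Q) = T ∨ F = T
¬(((P → S) ∨ ¬R) ∨ ((¬Q → ¬U) ↔ ¬Q)) = ¬T = F
Thus Statement 2 is false.

Statement 3: Formalization: P ⊕ ¬((¬S ∧ R) ∨ U)

¬S = ¬T = F
¬S ∧ R = F ∧ T = F
(¬S ∧ R) ∨ U = F ∨ T = T
¬((¬S ∧ R) ∨ U) = ¬T = F
P ⊕ ¬((¬S ∧ R) ∨ U) = F ⊕ F = F
So Statement 3 is false.

Count: 0.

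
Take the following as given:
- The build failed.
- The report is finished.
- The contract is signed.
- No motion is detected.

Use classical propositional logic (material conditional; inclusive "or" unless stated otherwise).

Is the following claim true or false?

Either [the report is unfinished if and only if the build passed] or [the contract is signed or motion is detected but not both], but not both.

Let Q = "the report is finished" (True), P = "the build passed" (False), R = "the contract is signed" (True), S = "motion is detected" (False).
Formalization: (not Q iff P) xor (R xor S)

not Q = not True = False
not Q iff P = False iff False = True
R xor S = True xor False = True
(not Q iff P) xor (R xor S) = True xor True = False

The statement is false.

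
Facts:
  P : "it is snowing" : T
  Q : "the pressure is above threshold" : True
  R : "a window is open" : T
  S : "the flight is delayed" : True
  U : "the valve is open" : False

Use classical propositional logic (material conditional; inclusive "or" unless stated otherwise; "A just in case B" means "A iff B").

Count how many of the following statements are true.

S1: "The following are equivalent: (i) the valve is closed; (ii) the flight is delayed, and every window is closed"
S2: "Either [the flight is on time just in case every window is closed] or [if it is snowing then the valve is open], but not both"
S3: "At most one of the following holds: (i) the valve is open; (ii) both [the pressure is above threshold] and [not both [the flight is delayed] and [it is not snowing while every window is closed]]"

2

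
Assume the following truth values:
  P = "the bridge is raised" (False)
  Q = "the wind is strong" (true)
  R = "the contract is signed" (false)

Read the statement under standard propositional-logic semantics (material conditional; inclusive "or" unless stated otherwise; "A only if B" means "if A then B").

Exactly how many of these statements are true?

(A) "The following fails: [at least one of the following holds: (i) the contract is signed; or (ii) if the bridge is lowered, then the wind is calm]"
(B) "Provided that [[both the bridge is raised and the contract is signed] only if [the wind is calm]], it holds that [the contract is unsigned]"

2

(A): Parsed as not (R or (not P -> not Q))

not P = not False = True
not Q = not True = False
not P -> not Q = True -> False = False
R or (not P -> not Q) = False or False = False
not (R or (not P -> not Q)) = not False = True
So (A) is true.

(B): This is ((P and R) -> not Q) -> not R.

P and R = False and False = False
not Q = not True = False
(P and R) -> not Q = False -> False = True
not R = not False = True
((P and R) -> not Q) -> not R = True -> True = True
So (B) is true.

2 of the 2 statements are true.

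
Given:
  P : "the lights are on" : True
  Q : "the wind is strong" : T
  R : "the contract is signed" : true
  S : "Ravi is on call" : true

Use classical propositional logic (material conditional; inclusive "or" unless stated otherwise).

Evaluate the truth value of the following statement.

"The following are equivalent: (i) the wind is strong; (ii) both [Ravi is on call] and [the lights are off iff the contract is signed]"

Formalization: Q ↔ (S ∧ (¬P ↔ R))

¬P = ¬T = F
¬P ↔ R = F ↔ T = F
S ∧ (¬P ↔ R) = T ∧ F = F
Q ↔ (S ∧ (¬P ↔ R)) = T ↔ F = F

The statement is false.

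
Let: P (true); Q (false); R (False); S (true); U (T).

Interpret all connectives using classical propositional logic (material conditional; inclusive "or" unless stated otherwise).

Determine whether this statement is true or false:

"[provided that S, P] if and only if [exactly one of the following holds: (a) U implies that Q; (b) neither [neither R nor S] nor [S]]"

false

Parsed as (S -> P) <-> ((U -> Q) xor ((R nor S) nor S))

S -> P = T -> T = T
U -> Q = T -> F = F
R nor S = F nor T = F
(R nor S) nor S = F nor T = F
(U -> Q) xor ((R nor S) nor S) = F xor F = F
(S -> P) <-> ((U -> Q) xor ((R nor S) nor S)) = T <-> F = F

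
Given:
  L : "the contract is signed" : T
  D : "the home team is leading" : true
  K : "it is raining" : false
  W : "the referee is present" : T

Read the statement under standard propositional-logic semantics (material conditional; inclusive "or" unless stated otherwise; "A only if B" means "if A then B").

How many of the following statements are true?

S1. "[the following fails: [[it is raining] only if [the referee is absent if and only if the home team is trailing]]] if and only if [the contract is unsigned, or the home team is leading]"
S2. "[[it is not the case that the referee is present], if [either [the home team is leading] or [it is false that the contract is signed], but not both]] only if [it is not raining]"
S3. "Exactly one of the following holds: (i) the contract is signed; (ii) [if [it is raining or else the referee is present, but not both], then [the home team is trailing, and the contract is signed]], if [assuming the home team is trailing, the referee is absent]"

2

S1: In symbols: not (K -> (not W iff not D)) iff (not L or D)

not W = not True = False
not D = not True = False
not W iff not D = False iff False = True
K -> (not W iff not D) = False -> True = True
not (K -> (not W iff not D)) = not True = False
not L = not True = False
not L or D = False or True = True
not (K -> (not W iff not D)) iff (not L or D) = False iff True = False
Thus S1 is false.

S2: In symbols: ((D xor not L) -> not W) -> not K

not L = not True = False
D xor not L = True xor False = True
not W = not True = False
(D xor not L) -> not W = True -> False = False
not K = not False = True
((D xor not L) -> not W) -> not K = False -> True = True
Hence S2 is true.

S3: Parsed as L xor ((not D -> not W) -> ((K xor W) -> (not D and L)))

not D = not True = False
not W = not True = False
not D -> not W = False -> False = True
K xor W = False xor True = True
not D = not True = False
not D and L = False and True = False
(K xor W) -> (not D and L) = True -> False = False
(not D -> not W) -> ((K xor W) -> (not D and L)) = True -> False = False
L xor ((not D -> not W) -> ((K xor W) -> (not D and L))) = True xor False = True
Hence S3 is true.

2 of the 3 statements are true.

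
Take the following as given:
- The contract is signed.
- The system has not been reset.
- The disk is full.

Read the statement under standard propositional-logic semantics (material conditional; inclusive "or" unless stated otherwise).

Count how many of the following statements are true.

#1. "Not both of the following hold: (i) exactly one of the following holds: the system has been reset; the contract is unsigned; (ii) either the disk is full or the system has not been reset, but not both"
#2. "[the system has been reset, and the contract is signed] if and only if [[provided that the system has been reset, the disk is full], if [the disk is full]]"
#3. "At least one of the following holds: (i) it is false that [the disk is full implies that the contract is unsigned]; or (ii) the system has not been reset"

2

Let R = "the system has been reset" (False), D = "the contract is signed" (True), S = "the disk is full" (True).

#1: In symbols: (R xor not D) nand (S xor not R)

not D = not True = False
R xor not D = False xor False = False
not R = not False = True
S xor not R = True xor True = False
(R xor not D) nand (S xor not R) = False nand False = True
Thus #1 is true.

#2: In symbols: (R and D) iff (S -> (R -> S))

R and D = False and True = False
R -> S = False -> True = True
S -> (R -> S) = True -> True = True
(R and D) iff (S -> (R -> S)) = False iff True = False
Hence #2 is false.

#3: Parsed as not (S -> not D) or not R

not D = not True = False
S -> not D = True -> False = False
not (S -> not D) = not False = True
not R = not False = True
not (S -> not D) or not R = True or True = True
Thus #3 is true.

Count: 2.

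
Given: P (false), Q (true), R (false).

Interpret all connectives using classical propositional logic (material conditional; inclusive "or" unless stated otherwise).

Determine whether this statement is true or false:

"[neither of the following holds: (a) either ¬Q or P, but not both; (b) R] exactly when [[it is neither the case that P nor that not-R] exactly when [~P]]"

false

Formalization: ((~Q xor P) nor R) <-> ((P nor ~R) <-> ~P)

~Q = ~T = F
~Q xor P = F xor F = F
(~Q xor P) nor R = F nor F = T
~R = ~F = T
P nor ~R = F nor T = F
~P = ~F = T
(P nor ~R) <-> ~P = F <-> T = F
((~Q xor P) nor R) <-> ((P nor ~R) <-> ~P) = T <-> F = F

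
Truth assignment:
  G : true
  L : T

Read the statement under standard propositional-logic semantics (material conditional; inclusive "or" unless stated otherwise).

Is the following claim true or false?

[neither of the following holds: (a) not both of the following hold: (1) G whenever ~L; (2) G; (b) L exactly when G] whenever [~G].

True.

Values: G=T, L=T.
This is ~G -> (((~L -> G) nand G) nor (L <-> G)).

~G = ~T = F
~L = ~T = F
~L -> G = F -> T = T
(~L -> G) nand G = T nand T = F
L <-> G = T <-> T = T
((~L -> G) nand G) nor (L <-> G) = F nor T = F
~G -> (((~L -> G) nand G) nor (L <-> G)) = F -> F = T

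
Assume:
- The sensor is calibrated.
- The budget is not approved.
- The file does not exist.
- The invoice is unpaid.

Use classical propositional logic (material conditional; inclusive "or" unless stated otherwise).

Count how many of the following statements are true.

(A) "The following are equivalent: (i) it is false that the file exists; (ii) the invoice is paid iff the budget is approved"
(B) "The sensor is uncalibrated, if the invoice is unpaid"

Let R = "the file exists" (F), S = "the invoice is paid" (F), Q = "the budget is approved" (F), P = "the sensor is calibrated" (T).

(A): In symbols: ~R <-> (S <-> Q)

~R = ~F = T
S <-> Q = F <-> F = T
~R <-> (S <-> Q) = T <-> T = T
Thus (A) is true.

(B): This is ~S -> ~P.

~S = ~F = T
~P = ~T = F
~S -> ~P = T -> F = F
So (B) is false.

Count: 1.

1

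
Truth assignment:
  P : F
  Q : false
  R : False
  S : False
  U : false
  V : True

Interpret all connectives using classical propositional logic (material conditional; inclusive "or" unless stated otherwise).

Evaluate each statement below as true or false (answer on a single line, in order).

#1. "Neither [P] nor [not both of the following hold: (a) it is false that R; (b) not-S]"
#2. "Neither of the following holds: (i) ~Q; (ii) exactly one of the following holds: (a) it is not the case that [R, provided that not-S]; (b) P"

#1 T; #2 F

#1: Formalization: P ↓ (¬R ↑ ¬S)

¬R = ¬F = T
¬S = ¬F = T
¬R ↑ ¬S = T ↑ T = F
P ↓ (¬R ↑ ¬S) = F ↓ F = T
Thus #1 is true.

#2: Parsed as ¬Q ↓ (¬(¬S → R) ⊕ P)

¬Q = ¬F = T
¬S = ¬F = T
¬S → R = T → F = F
¬(¬S → R) = ¬F = T
¬(¬S → R) ⊕ P = T ⊕ F = T
¬Q ↓ (¬(¬S → R) ⊕ P) = T ↓ T = F
Hence #2 is false.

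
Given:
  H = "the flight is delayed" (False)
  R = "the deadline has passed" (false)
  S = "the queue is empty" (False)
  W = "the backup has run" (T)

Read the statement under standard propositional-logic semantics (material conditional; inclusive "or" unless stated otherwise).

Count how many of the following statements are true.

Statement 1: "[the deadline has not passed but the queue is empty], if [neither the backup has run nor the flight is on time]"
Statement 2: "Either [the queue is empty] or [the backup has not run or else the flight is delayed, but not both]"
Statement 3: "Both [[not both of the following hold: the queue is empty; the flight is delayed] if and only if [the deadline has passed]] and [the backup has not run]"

1

Statement 1: In symbols: (W nor not H) -> (not R and S)

not H = not False = True
W nor not H = True nor True = False
not R = not False = True
not R and S = True and False = False
(W nor not H) -> (not R and S) = False -> False = True
So Statement 1 is true.

Statement 2: In symbols: S or (not W xor H)

not W = not True = False
not W xor H = False xor False = False
S or (not W xor H) = False or False = False
So Statement 2 is false.

Statement 3: In symbols: ((S nand H) iff R) and not W

S nand H = False nand False = True
(S nand H) iff R = True iff False = False
not W = not True = False
((S nand H) iff R) and not W = False and False = False
Hence Statement 3 is false.

True statements: 1.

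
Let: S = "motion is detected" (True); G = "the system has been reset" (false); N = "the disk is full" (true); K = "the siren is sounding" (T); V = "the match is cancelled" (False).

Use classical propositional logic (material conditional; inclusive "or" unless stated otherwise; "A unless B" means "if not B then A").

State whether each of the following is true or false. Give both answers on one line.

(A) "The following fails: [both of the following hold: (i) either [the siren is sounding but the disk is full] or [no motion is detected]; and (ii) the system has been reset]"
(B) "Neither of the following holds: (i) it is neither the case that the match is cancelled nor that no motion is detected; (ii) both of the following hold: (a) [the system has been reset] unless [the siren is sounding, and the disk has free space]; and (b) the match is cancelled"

(A): Parsed as ¬(((K ∧ N) ∨ ¬S) ∧ G)

K ∧ N = T ∧ T = T
¬S = ¬T = F
(K ∧ N) ∨ ¬S = T ∨ F = T
((K ∧ N) ∨ ¬S) ∧ G = T ∧ F = F
¬(((K ∧ N) ∨ ¬S) ∧ G) = ¬F = T
So (A) is true.

(B): Formalization: (V ↓ ¬S) ↓ ((G ∨ (K ∧ ¬N)) ∧ V)

¬S = ¬T = F
V ↓ ¬S = F ↓ F = T
¬N = ¬T = F
K ∧ ¬N = T ∧ F = F
G ∨ (K ∧ ¬N) = F ∨ F = F
(G ∨ (K ∧ ¬N)) ∧ V = F ∧ F = F
(V ↓ ¬S) ↓ ((G ∨ (K ∧ ¬N)) ∧ V) = T ↓ F = F
Thus (B) is false.

(A) T, (B) F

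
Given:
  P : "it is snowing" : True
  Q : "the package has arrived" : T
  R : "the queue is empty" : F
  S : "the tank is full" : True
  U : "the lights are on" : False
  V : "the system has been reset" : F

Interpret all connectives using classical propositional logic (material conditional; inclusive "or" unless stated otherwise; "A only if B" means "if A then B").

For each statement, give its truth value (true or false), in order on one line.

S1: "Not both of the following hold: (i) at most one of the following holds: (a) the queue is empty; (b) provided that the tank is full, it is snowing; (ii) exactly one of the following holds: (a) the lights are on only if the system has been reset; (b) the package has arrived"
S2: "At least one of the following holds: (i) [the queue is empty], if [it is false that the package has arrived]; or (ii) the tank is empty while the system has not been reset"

S1 T; S2 T

S1: Formalization: (R ↑ (S → P)) ↑ ((U → V) ⊕ Q)

S → P = T → T = T
R ↑ (S → P) = F ↑ T = T
U → V = F → F = T
(U → V) ⊕ Q = T ⊕ T = F
(R ↑ (S → P)) ↑ ((U → V) ⊕ Q) = T ↑ F = T
Hence S1 is true.

S2: This is (¬Q → R) ∨ (¬S ∧ ¬V).

¬Q = ¬T = F
¬Q → R = F → F = T
¬S = ¬T = F
¬V = ¬F = T
¬S ∧ ¬V = F ∧ T = F
(¬Q → R) ∨ (¬S ∧ ¬V) = T ∨ F = T
So S2 is true.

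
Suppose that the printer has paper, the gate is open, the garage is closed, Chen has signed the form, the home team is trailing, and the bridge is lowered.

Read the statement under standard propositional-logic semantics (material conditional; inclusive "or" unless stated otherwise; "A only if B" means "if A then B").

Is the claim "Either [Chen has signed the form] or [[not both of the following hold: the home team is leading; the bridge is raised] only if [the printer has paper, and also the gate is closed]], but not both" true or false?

True.

Let S = "Chen has signed the form" (T), U = "the home team is leading" (F), V = "the bridge is raised" (F), P = "the printer has paper" (T), Q = "the gate is open" (T).
Parsed as S ⊕ ((U ↑ V) → (P ∧ ¬Q))

U ↑ V = F ↑ F = T
¬Q = ¬T = F
P ∧ ¬Q = T ∧ F = F
(U ↑ V) → (P ∧ ¬Q) = T → F = F
S ⊕ ((U ↑ V) → (P ∧ ¬Q)) = T ⊕ F = T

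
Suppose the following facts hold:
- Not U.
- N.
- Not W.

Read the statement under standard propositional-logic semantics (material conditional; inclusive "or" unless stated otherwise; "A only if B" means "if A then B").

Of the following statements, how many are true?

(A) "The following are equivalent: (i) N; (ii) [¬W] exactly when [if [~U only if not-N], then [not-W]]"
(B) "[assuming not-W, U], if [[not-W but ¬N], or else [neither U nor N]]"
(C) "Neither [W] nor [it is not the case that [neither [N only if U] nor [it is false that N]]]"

3

(A): This is N ↔ (¬W ↔ ((¬U → ¬N) → ¬W)).

¬W = ¬F = T
¬U = ¬F = T
¬N = ¬T = F
¬U → ¬N = T → F = F
¬W = ¬F = T
(¬U → ¬N) → ¬W = F → T = T
¬W ↔ ((¬U → ¬N) → ¬W) = T ↔ T = T
N ↔ (¬W ↔ ((¬U → ¬N) → ¬W)) = T ↔ T = T
Thus (A) is true.

(B): This is ((¬W ∧ ¬N) ∨ (U ↓ N)) → (¬W → U).

¬W = ¬F = T
¬N = ¬T = F
¬W ∧ ¬N = T ∧ F = F
U ↓ N = F ↓ T = F
(¬W ∧ ¬N) ∨ (U ↓ N) = F ∨ F = F
¬W = ¬F = T
¬W → U = T → F = F
((¬W ∧ ¬N) ∨ (U ↓ N)) → (¬W → U) = F → F = T
So (B) is true.

(C): Parsed as W ↓ ¬((N → U) ↓ ¬N)

N → U = T → F = F
¬N = ¬T = F
(N → U) ↓ ¬N = F ↓ F = T
¬((N → U) ↓ ¬N) = ¬T = F
W ↓ ¬((N → U) ↓ ¬N) = F ↓ F = T
Hence (C) is true.

True statements: 3 ((A), (B), (C)).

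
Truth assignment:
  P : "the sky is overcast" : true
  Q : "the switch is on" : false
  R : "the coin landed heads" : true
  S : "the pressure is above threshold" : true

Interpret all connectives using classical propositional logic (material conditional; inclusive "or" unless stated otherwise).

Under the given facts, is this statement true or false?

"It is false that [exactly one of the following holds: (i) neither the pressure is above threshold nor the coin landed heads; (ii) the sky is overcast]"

The statement is false.

Values: S=T, R=T, P=T.
Parsed as ~((S nor R) xor P)

S nor R = T nor T = F
(S nor R) xor P = F xor T = T
~((S nor R) xor P) = ~T = F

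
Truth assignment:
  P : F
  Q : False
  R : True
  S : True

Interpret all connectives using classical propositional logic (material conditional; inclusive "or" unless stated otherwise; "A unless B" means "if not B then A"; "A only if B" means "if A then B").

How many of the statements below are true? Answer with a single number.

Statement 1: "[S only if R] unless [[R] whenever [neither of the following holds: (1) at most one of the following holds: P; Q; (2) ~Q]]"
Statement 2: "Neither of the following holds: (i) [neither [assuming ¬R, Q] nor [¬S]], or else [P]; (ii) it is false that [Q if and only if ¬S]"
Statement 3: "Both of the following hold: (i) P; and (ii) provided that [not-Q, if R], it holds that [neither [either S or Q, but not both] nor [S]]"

2

Statement 1: Formalization: (S -> R) | (((P nand Q) nor ~Q) -> R)

S -> R = T -> T = T
P nand Q = F nand F = T
~Q = ~F = T
(P nand Q) nor ~Q = T nor T = F
((P nand Q) nor ~Q) -> R = F -> T = T
(S -> R) | (((P nand Q) nor ~Q) -> R) = T | T = T
Thus Statement 1 is true.

Statement 2: Parsed as (((~R -> Q) nor ~S) | P) nor ~(Q <-> ~S)

~R = ~T = F
~R -> Q = F -> F = T
~S = ~T = F
(~R -> Q) nor ~S = T nor F = F
((~R -> Q) nor ~S) | P = F | F = F
~S = ~T = F
Q <-> ~S = F <-> F = T
~(Q <-> ~S) = ~T = F
(((~R -> Q) nor ~S) | P) nor ~(Q <-> ~S) = F nor F = T
Hence Statement 2 is true.

Statement 3: This is P & ((R -> ~Q) -> ((S xor Q) nor S)).

~Q = ~F = T
R -> ~Q = T -> T = T
S xor Q = T xor F = T
(S xor Q) nor S = T nor T = F
(R -> ~Q) -> ((S xor Q) nor S) = T -> F = F
P & ((R -> ~Q) -> ((S xor Q) nor S)) = F & F = F
Hence Statement 3 is false.

True statements: 2.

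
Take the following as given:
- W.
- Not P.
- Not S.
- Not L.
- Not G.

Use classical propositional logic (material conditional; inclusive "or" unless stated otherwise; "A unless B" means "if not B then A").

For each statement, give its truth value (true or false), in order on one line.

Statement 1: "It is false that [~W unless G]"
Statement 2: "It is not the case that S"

Statement 1: In symbols: ¬(¬W ∨ G)

¬W = ¬T = F
¬W ∨ G = F ∨ F = F
¬(¬W ∨ G) = ¬F = T
Hence Statement 1 is true.

Statement 2: Formalization: ¬S

¬S = ¬F = T
Thus Statement 2 is true.

Statement 1 True; Statement 2 True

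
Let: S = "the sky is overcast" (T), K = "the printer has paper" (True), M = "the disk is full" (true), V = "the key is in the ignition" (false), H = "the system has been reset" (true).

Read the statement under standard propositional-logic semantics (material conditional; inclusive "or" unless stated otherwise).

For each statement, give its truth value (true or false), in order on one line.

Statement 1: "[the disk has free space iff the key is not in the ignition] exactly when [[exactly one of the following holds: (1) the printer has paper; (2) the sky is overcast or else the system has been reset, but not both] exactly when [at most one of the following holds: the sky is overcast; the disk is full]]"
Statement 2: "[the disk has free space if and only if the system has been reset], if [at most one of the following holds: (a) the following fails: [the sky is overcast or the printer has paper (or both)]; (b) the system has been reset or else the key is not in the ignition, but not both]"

Statement 1: This is (not M iff not V) iff ((K xor (S xor H)) iff (S nand M)).

not M = not True = False
not V = not False = True
not M iff not V = False iff True = False
S xor H = True xor True = False
K xor (S xor H) = True xor False = True
S nand M = True nand True = False
(K xor (S xor H)) iff (S nand M) = True iff False = False
(not M iff not V) iff ((K xor (S xor H)) iff (S nand M)) = False iff False = True
So Statement 1 is true.

Statement 2: Parsed as (not (S or K) nand (H xor not V)) -> (not M iff H)

S or K = True or True = True
not (S or K) = not True = False
not V = not False = True
H xor not V = True xor True = False
not (S or K) nand (H xor not V) = False nand False = True
not M = not True = False
not M iff H = False iff True = False
(not (S or K) nand (H xor not V)) -> (not M iff H) = True -> False = False
Hence Statement 2 is false.

Statement 1 true, Statement 2 false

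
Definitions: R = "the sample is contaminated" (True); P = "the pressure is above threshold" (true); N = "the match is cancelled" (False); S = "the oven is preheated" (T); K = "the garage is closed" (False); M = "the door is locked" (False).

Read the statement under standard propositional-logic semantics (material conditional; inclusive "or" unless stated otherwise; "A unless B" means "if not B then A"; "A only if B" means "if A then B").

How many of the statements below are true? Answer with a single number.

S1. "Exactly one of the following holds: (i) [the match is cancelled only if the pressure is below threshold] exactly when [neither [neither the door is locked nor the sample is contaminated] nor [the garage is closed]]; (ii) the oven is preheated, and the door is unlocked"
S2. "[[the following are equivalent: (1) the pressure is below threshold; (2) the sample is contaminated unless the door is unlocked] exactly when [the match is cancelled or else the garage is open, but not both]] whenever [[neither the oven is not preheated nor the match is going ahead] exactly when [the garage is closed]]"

0

S1: This is ((N → ¬P) ↔ ((M ↓ R) ↓ K)) ⊕ (S ∧ ¬M).

¬P = ¬T = F
N → ¬P = F → F = T
M ↓ R = F ↓ T = F
(M ↓ R) ↓ K = F ↓ F = T
(N → ¬P) ↔ ((M ↓ R) ↓ K) = T ↔ T = T
¬M = ¬F = T
S ∧ ¬M = T ∧ T = T
((N → ¬P) ↔ ((M ↓ R) ↓ K)) ⊕ (S ∧ ¬M) = T ⊕ T = F
Hence S1 is false.

S2: Formalization: ((¬S ↓ ¬N) ↔ K) → ((¬P ↔ (R ∨ ¬M)) ↔ (N ⊕ ¬K))

¬S = ¬T = F
¬N = ¬F = T
¬S ↓ ¬N = F ↓ T = F
(¬S ↓ ¬N) ↔ K = F ↔ F = T
¬P = ¬T = F
¬M = ¬F = T
R ∨ ¬M = T ∨ T = T
¬P ↔ (R ∨ ¬M) = F ↔ T = F
¬K = ¬F = T
N ⊕ ¬K = F ⊕ T = T
(¬P ↔ (R ∨ ¬M)) ↔ (N ⊕ ¬K) = F ↔ T = F
((¬S ↓ ¬N) ↔ K) → ((¬P ↔ (R ∨ ¬M)) ↔ (N ⊕ ¬K)) = T → F = F
Hence S2 is false.

Count: 0.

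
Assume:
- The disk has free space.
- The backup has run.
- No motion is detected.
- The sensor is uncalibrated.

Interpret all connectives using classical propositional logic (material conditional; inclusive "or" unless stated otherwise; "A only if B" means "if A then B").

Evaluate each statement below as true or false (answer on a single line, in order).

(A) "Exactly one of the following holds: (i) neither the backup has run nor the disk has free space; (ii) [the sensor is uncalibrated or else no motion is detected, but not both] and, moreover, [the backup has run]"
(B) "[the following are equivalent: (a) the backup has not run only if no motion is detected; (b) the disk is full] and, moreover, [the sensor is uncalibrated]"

Let Q = "the backup has run" (T), P = "the disk is full" (F), S = "the sensor is calibrated" (F), R = "motion is detected" (F).

(A): Parsed as (Q ↓ ¬P) ⊕ ((¬S ⊕ ¬R) ∧ Q)

¬P = ¬F = T
Q ↓ ¬P = T ↓ T = F
¬S = ¬F = T
¬R = ¬F = T
¬S ⊕ ¬R = T ⊕ T = F
(¬S ⊕ ¬R) ∧ Q = F ∧ T = F
(Q ↓ ¬P) ⊕ ((¬S ⊕ ¬R) ∧ Q) = F ⊕ F = F
Hence (A) is false.

(B): Parsed as ((¬Q → ¬R) ↔ P) ∧ ¬S

¬Q = ¬T = F
¬R = ¬F = T
¬Q → ¬R = F → T = T
(¬Q → ¬R) ↔ P = T ↔ F = F
¬S = ¬F = T
((¬Q → ¬R) ↔ P) ∧ ¬S = F ∧ T = F
Hence (B) is false.

(A) False / (B) False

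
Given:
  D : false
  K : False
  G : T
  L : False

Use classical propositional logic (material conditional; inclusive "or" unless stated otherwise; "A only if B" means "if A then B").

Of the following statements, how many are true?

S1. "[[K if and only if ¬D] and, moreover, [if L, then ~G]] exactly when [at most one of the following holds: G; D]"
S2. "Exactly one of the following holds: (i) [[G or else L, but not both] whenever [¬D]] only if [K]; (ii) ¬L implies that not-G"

S1: Formalization: ((K iff not D) and (L -> not G)) iff (G nand D)

not D = not False = True
K iff not D = False iff True = False
not G = not True = False
L -> not G = False -> False = True
(K iff not D) and (L -> not G) = False and True = False
G nand D = True nand False = True
((K iff not D) and (L -> not G)) iff (G nand D) = False iff True = False
So S1 is false.

S2: This is ((not D -> (G xor L)) -> K) xor (not L -> not G).

not D = not False = True
G xor L = True xor False = True
not D -> (G xor L) = True -> True = True
(not D -> (G xor L)) -> K = True -> False = False
not L = not False = True
not G = not True = False
not L -> not G = True -> False = False
((not D -> (G xor L)) -> K) xor (not L -> not G) = False xor False = False
So S2 is false.

Count: 0.

0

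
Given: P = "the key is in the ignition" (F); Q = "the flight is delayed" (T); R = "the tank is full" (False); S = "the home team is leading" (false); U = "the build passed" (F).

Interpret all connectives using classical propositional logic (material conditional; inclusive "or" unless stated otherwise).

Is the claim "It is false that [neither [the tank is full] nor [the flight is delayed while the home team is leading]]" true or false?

The statement is false.

In symbols: not (R nor (Q and S))

Q and S = True and False = False
R nor (Q and S) = False nor False = True
not (R nor (Q and S)) = not True = False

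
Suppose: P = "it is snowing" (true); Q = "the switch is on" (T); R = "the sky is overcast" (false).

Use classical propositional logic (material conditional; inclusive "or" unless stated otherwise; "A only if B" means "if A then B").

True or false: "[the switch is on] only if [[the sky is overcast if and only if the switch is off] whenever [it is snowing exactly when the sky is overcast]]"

Values: Q=T, P=T, R=F.
This is Q → ((P ↔ R) → (R ↔ ¬Q)).

P ↔ R = T ↔ F = F
¬Q = ¬T = F
R ↔ ¬Q = F ↔ F = T
(P ↔ R) → (R ↔ ¬Q) = F → T = T
Q → ((P ↔ R) → (R ↔ ¬Q)) = T → T = T

True.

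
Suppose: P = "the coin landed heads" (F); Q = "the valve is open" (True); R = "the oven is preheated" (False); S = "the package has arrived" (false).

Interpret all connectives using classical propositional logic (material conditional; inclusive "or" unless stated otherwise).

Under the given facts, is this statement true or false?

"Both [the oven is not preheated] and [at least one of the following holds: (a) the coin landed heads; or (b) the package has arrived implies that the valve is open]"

Parsed as not R and (P or (S -> Q))

not R = not False = True
S -> Q = False -> True = True
P or (S -> Q) = False or True = True
not R and (P or (S -> Q)) = True and True = True

true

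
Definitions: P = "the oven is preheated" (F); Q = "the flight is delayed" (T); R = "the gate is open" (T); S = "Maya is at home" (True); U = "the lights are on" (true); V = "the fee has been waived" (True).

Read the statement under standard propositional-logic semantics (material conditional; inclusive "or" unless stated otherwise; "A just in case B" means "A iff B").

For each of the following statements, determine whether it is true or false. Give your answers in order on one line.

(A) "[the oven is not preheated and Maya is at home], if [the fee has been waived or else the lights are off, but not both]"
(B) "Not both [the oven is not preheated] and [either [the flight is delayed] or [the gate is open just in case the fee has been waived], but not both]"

(A): This is (V xor ~U) -> (~P & S).

~U = ~T = F
V xor ~U = T xor F = T
~P = ~F = T
~P & S = T & T = T
(V xor ~U) -> (~P & S) = T -> T = T
Thus (A) is true.

(B): Parsed as ~P nand (Q xor (R <-> V))

~P = ~F = T
R <-> V = T <-> T = T
Q xor (R <-> V) = T xor T = F
~P nand (Q xor (R <-> V)) = T nand F = T
So (B) is true.

(A) True, (B) True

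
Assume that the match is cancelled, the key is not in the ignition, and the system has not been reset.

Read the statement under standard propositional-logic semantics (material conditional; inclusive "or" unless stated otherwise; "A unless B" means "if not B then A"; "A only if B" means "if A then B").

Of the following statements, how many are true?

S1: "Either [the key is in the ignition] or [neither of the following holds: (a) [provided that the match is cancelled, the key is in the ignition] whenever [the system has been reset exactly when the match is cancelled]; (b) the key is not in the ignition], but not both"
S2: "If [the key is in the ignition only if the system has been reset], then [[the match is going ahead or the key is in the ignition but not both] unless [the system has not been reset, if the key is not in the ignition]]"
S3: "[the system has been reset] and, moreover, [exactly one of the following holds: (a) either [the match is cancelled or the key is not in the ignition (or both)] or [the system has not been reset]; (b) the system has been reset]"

Let Q = "the key is in the ignition" (F), R = "the system has been reset" (F), P = "the match is cancelled" (T).

S1: In symbols: Q ⊕ (((R ↔ P) → (P → Q)) ↓ ¬Q)

R ↔ P = F ↔ T = F
P → Q = T → F = F
(R ↔ P) → (P → Q) = F → F = T
¬Q = ¬F = T
((R ↔ P) → (P → Q)) ↓ ¬Q = T ↓ T = F
Q ⊕ (((R ↔ P) → (P → Q)) ↓ ¬Q) = F ⊕ F = F
So S1 is false.

S2: This is (Q → R) → ((¬P ⊕ Q) ∨ (¬Q → ¬R)).

Q → R = F → F = T
¬P = ¬T = F
¬P ⊕ Q = F ⊕ F = F
¬Q = ¬F = T
¬R = ¬F = T
¬Q → ¬R = T → T = T
(¬P ⊕ Q) ∨ (¬Q → ¬R) = F ∨ T = T
(Q → R) → ((¬P ⊕ Q) ∨ (¬Q → ¬R)) = T → T = T
Hence S2 is true.

S3: In symbols: R ∧ (((P ∨ ¬Q) ∨ ¬R) ⊕ R)

¬Q = ¬F = T
P ∨ ¬Q = T ∨ T = T
¬R = ¬F = T
(P ∨ ¬Q) ∨ ¬R = T ∨ T = T
((P ∨ ¬Q) ∨ ¬R) ⊕ R = T ⊕ F = T
R ∧ (((P ∨ ¬Q) ∨ ¬R) ⊕ R) = F ∧ T = F
Thus S3 is false.

True statements: 1 (S2).

1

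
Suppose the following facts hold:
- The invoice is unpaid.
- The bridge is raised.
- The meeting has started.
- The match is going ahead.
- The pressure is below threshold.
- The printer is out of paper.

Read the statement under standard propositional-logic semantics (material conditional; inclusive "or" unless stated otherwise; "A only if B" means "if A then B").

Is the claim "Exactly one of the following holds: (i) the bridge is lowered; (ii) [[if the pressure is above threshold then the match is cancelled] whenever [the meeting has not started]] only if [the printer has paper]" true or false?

False

Let K = "the bridge is raised" (T), R = "the meeting has started" (T), N = "the pressure is above threshold" (F), L = "the match is cancelled" (F), P = "the printer has paper" (F).
Parsed as ¬K ⊕ ((¬R → (N → L)) → P)

¬K = ¬T = F
¬R = ¬T = F
N → L = F → F = T
¬R → (N → L) = F → T = T
(¬R → (N → L)) → P = T → F = F
¬K ⊕ ((¬R → (N → L)) → P) = F ⊕ F = F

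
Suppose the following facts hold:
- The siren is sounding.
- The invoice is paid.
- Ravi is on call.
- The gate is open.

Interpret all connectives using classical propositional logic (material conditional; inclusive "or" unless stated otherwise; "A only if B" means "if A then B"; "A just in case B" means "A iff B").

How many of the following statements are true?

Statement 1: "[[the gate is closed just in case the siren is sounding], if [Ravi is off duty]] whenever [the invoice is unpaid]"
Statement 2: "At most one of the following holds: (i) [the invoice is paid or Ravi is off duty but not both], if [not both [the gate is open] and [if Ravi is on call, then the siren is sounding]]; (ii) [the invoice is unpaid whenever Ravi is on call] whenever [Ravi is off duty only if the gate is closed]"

Let Q = "the invoice is paid" (T), R = "Ravi is on call" (T), S = "the gate is open" (T), P = "the siren is sounding" (T).

Statement 1: Formalization: ¬Q → (¬R → (¬S ↔ P))

¬Q = ¬T = F
¬R = ¬T = F
¬S = ¬T = F
¬S ↔ P = F ↔ T = F
¬R → (¬S ↔ P) = F → F = T
¬Q → (¬R → (¬S ↔ P)) = F → T = T
Thus Statement 1 is true.

Statement 2: In symbols: ((S ↑ (R → P)) → (Q ⊕ ¬R)) ↑ ((¬R → ¬S) → (R → ¬Q))

R → P = T → T = T
S ↑ (R → P) = T ↑ T = F
¬R = ¬T = F
Q ⊕ ¬R = T ⊕ F = T
(S ↑ (R → P)) → (Q ⊕ ¬R) = F → T = T
¬R = ¬T = F
¬S = ¬T = F
¬R → ¬S = F → F = T
¬Q = ¬T = F
R → ¬Q = T → F = F
(¬R → ¬S) → (R → ¬Q) = T → F = F
((S ↑ (R → P)) → (Q ⊕ ¬R)) ↑ ((¬R → ¬S) → (R → ¬Q)) = T ↑ F = T
Hence Statement 2 is true.

2 of the 2 statements are true (Statement 1, Statement 2).

2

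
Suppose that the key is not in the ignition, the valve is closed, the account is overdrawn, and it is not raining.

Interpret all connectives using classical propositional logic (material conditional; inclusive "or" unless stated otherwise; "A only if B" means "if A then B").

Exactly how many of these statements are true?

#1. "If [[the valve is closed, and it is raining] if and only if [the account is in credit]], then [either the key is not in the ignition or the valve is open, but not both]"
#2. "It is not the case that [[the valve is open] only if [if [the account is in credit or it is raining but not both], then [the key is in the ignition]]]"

1

Let H = "the valve is open" (F), U = "it is raining" (F), D = "the account is overdrawn" (T), L = "the key is in the ignition" (F).

#1: Parsed as ((~H & U) <-> ~D) -> (~L xor H)

~H = ~F = T
~H & U = T & F = F
~D = ~T = F
(~H & U) <-> ~D = F <-> F = T
~L = ~F = T
~L xor H = T xor F = T
((~H & U) <-> ~D) -> (~L xor H) = T -> T = T
Thus #1 is true.

#2: In symbols: ~(H -> ((~D xor U) -> L))

~D = ~T = F
~D xor U = F xor F = F
(~D xor U) -> L = F -> F = T
H -> ((~D xor U) -> L) = F -> T = T
~(H -> ((~D xor U) -> L)) = ~T = F
So #2 is false.

1 of the 2 statements is true (#1).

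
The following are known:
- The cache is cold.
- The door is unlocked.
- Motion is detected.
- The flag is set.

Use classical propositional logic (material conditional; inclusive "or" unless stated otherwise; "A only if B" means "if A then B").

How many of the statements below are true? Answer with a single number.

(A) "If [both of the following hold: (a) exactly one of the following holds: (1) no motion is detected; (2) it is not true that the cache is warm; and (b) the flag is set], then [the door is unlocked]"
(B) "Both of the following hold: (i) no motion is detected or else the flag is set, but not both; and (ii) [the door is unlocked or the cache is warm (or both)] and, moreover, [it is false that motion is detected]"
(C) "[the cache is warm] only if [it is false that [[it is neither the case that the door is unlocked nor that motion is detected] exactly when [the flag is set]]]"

Let R = "motion is detected" (T), D = "the cache is warm" (F), S = "the flag is set" (T), U = "the door is locked" (F).

(A): This is ((~R xor ~D) & S) -> ~U.

~R = ~T = F
~D = ~F = T
~R xor ~D = F xor T = T
(~R xor ~D) & S = T & T = T
~U = ~F = T
((~R xor ~D) & S) -> ~U = T -> T = T
So (A) is true.

(B): Parsed as (~R xor S) & ((~U | D) & ~R)

~R = ~T = F
~R xor S = F xor T = T
~U = ~F = T
~U | D = T | F = T
~R = ~T = F
(~U | D) & ~R = T & F = F
(~R xor S) & ((~U | D) & ~R) = T & F = F
Thus (B) is false.

(C): Parsed as D -> ~((~U nor R) <-> S)

~U = ~F = T
~U nor R = T nor T = F
(~U nor R) <-> S = F <-> T = F
~((~U nor R) <-> S) = ~F = T
D -> ~((~U nor R) <-> S) = F -> T = T
So (C) is true.

Count: 2.

2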